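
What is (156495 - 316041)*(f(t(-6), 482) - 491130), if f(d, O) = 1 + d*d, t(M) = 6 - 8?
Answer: 78357029250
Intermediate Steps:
t(M) = -2
f(d, O) = 1 + d²
(156495 - 316041)*(f(t(-6), 482) - 491130) = (156495 - 316041)*((1 + (-2)²) - 491130) = -159546*((1 + 4) - 491130) = -159546*(5 - 491130) = -159546*(-491125) = 78357029250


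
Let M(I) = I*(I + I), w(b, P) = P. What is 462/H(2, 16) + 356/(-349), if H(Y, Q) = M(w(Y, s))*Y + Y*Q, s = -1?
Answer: 24737/2094 ≈ 11.813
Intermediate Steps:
M(I) = 2*I**2 (M(I) = I*(2*I) = 2*I**2)
H(Y, Q) = 2*Y + Q*Y (H(Y, Q) = (2*(-1)**2)*Y + Y*Q = (2*1)*Y + Q*Y = 2*Y + Q*Y)
462/H(2, 16) + 356/(-349) = 462/((2*(2 + 16))) + 356/(-349) = 462/((2*18)) + 356*(-1/349) = 462/36 - 356/349 = 462*(1/36) - 356/349 = 77/6 - 356/349 = 24737/2094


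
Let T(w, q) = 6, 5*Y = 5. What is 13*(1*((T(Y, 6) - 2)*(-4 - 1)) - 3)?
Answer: -299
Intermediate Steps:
Y = 1 (Y = (1/5)*5 = 1)
13*(1*((T(Y, 6) - 2)*(-4 - 1)) - 3) = 13*(1*((6 - 2)*(-4 - 1)) - 3) = 13*(1*(4*(-5)) - 3) = 13*(1*(-20) - 3) = 13*(-20 - 3) = 13*(-23) = -299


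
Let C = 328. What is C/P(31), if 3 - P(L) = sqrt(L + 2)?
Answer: -41 - 41*sqrt(33)/3 ≈ -119.51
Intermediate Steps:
P(L) = 3 - sqrt(2 + L) (P(L) = 3 - sqrt(L + 2) = 3 - sqrt(2 + L))
C/P(31) = 328/(3 - sqrt(2 + 31)) = 328/(3 - sqrt(33))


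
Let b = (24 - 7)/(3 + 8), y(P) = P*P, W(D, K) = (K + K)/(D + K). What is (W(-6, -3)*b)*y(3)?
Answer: 102/11 ≈ 9.2727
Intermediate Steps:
W(D, K) = 2*K/(D + K) (W(D, K) = (2*K)/(D + K) = 2*K/(D + K))
y(P) = P²
b = 17/11 ≈ 1.5455
(W(-6, -3)*b)*y(3) = ((2*(-3)/(-6 - 3))*(17/11))*3² = ((2*(-3)/(-9))*(17/11))*9 = ((2*(-3)*(-⅑))*(17/11))*9 = ((⅔)*(17/11))*9 = (34/33)*9 = 102/11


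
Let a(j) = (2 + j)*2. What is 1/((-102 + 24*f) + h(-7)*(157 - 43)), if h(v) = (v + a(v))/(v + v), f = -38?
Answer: -7/6129 ≈ -0.0011421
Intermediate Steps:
a(j) = 4 + 2*j
h(v) = (4 + 3*v)/(2*v) (h(v) = (v + (4 + 2*v))/(v + v) = (4 + 3*v)/((2*v)) = (4 + 3*v)*(1/(2*v)) = (4 + 3*v)/(2*v))
1/((-102 + 24*f) + h(-7)*(157 - 43)) = 1/((-102 + 24*(-38)) + (3/2 + 2/(-7))*(157 - 43)) = 1/((-102 - 912) + (3/2 + 2*(-⅐))*114) = 1/(-1014 + (3/2 - 2/7)*114) = 1/(-1014 + (17/14)*114) = 1/(-1014 + 969/7) = 1/(-6129/7) = -7/6129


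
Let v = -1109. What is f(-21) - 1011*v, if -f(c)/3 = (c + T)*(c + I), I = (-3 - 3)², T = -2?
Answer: 1122234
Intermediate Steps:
I = 36 (I = (-6)² = 36)
f(c) = -3*(-2 + c)*(36 + c) (f(c) = -3*(c - 2)*(c + 36) = -3*(-2 + c)*(36 + c))
f(-21) - 1011*v = (216 - 102*(-21) - 3*(-21)²) - 1011*(-1109) = (216 + 2142 - 3*441) + 1121199 = (216 + 2142 - 1323) + 1121199 = 1035 + 1121199 = 1122234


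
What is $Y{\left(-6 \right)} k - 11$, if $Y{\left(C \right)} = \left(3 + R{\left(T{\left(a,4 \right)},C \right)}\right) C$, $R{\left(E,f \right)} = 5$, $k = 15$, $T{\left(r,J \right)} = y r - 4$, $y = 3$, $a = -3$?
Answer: $-731$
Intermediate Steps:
$T{\left(r,J \right)} = -4 + 3 r$ ($T{\left(r,J \right)} = 3 r - 4 = -4 + 3 r$)
$Y{\left(C \right)} = 8 C$ ($Y{\left(C \right)} = \left(3 + 5\right) C = 8 C$)
$Y{\left(-6 \right)} k - 11 = 8 \left(-6\right) 15 - 11 = \left(-48\right) 15 - 11 = -720 - 11 = -731$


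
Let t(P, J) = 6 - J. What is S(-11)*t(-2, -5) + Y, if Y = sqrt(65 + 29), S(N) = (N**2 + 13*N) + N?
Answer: -363 + sqrt(94) ≈ -353.30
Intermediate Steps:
S(N) = N**2 + 14*N
Y = sqrt(94) ≈ 9.6954
S(-11)*t(-2, -5) + Y = (-11*(14 - 11))*(6 - 1*(-5)) + sqrt(94) = (-11*3)*(6 + 5) + sqrt(94) = -33*11 + sqrt(94) = -363 + sqrt(94)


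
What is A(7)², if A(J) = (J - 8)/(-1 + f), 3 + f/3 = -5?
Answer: 1/625 ≈ 0.0016000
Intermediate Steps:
f = -24 (f = -9 + 3*(-5) = -9 - 15 = -24)
A(J) = 8/25 - J/25 (A(J) = (J - 8)/(-1 - 24) = (-8 + J)/(-25) = (-8 + J)*(-1/25) = 8/25 - J/25)
A(7)² = (8/25 - 1/25*7)² = (8/25 - 7/25)² = (1/25)² = 1/625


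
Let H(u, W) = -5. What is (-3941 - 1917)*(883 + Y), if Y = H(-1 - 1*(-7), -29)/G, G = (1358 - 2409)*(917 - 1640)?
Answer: -3930529688732/759873 ≈ -5.1726e+6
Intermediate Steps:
G = 759873 (G = -1051*(-723) = 759873)
Y = -5/759873 ≈ -6.5800e-6
(-3941 - 1917)*(883 + Y) = (-3941 - 1917)*(883 - 5/759873) = -5858*670967854/759873 = -3930529688732/759873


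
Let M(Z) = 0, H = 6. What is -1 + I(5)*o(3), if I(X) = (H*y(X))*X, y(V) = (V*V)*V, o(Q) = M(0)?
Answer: -1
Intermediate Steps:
o(Q) = 0
y(V) = V³ (y(V) = V²*V = V³)
I(X) = 6*X⁴ (I(X) = (6*X³)*X = 6*X⁴)
-1 + I(5)*o(3) = -1 + (6*5⁴)*0 = -1 + (6*625)*0 = -1 + 3750*0 = -1 + 0 = -1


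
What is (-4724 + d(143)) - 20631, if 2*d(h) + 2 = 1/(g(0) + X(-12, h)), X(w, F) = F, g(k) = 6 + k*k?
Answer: -7556087/298 ≈ -25356.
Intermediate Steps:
g(k) = 6 + k**2
d(h) = -1 + 1/(2*(6 + h)) (d(h) = -1 + 1/(2*((6 + 0**2) + h)) = -1 + 1/(2*((6 + 0) + h)) = -1 + 1/(2*(6 + h)))
(-4724 + d(143)) - 20631 = (-4724 + (-11/2 - 1*143)/(6 + 143)) - 20631 = (-4724 + (-11/2 - 143)/149) - 20631 = (-4724 + (1/149)*(-297/2)) - 20631 = (-4724 - 297/298) - 20631 = -1408049/298 - 20631 = -7556087/298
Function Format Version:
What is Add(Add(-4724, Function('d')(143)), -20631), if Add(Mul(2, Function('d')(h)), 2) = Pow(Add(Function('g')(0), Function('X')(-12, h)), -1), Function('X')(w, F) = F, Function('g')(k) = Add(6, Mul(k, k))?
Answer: Rational(-7556087, 298) ≈ -25356.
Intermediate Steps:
Function('g')(k) = Add(6, Pow(k, 2))
Function('d')(h) = Add(-1, Mul(Rational(1, 2), Pow(Add(6, h), -1))) (Function('d')(h) = Add(-1, Mul(Rational(1, 2), Pow(Add(Add(6, Pow(0, 2)), h), -1))) = Add(-1, Mul(Rational(1, 2), Pow(Add(Add(6, 0), h), -1))) = Add(-1, Mul(Rational(1, 2), Pow(Add(6, h), -1))))
Add(Add(-4724, Function('d')(143)), -20631) = Add(Add(-4724, Mul(Pow(Add(6, 143), -1), Add(Rational(-11, 2), Mul(-1, 143)))), -20631) = Add(Add(-4724, Mul(Pow(149, -1), Add(Rational(-11, 2), -143))), -20631) = Add(Add(-4724, Mul(Rational(1, 149), Rational(-297, 2))), -20631) = Add(Add(-4724, Rational(-297, 298)), -20631) = Add(Rational(-1408049, 298), -20631) = Rational(-7556087, 298)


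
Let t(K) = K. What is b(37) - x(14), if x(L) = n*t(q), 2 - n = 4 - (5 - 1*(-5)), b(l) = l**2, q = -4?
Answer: 1401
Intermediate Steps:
n = 8 (n = 2 - (4 - (5 - 1*(-5))) = 2 - (4 - (5 + 5)) = 2 - (4 - 1*10) = 2 - (4 - 10) = 2 - 1*(-6) = 2 + 6 = 8)
x(L) = -32 (x(L) = 8*(-4) = -32)
b(37) - x(14) = 37**2 - 1*(-32) = 1369 + 32 = 1401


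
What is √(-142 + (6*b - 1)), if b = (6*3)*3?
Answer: √181 ≈ 13.454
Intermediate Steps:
b = 54 (b = 18*3 = 54)
√(-142 + (6*b - 1)) = √(-142 + (6*54 - 1)) = √(-142 + (324 - 1)) = √(-142 + 323) = √181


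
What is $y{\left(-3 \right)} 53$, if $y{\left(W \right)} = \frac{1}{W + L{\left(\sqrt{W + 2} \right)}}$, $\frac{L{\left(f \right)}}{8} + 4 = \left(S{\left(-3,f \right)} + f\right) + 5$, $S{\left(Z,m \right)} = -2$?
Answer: $- \frac{583}{185} - \frac{424 i}{185} \approx -3.1514 - 2.2919 i$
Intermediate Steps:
$L{\left(f \right)} = -8 + 8 f$ ($L{\left(f \right)} = -32 + 8 \left(\left(-2 + f\right) + 5\right) = -32 + 8 \left(3 + f\right) = -32 + \left(24 + 8 f\right) = -8 + 8 f$)
$y{\left(W \right)} = \frac{1}{-8 + W + 8 \sqrt{2 + W}}$ ($y{\left(W \right)} = \frac{1}{W + \left(-8 + 8 \sqrt{W + 2}\right)} = \frac{1}{W + \left(-8 + 8 \sqrt{2 + W}\right)} = \frac{1}{-8 + W + 8 \sqrt{2 + W}}$)
$y{\left(-3 \right)} 53 = \frac{1}{-8 - 3 + 8 \sqrt{2 - 3}} \cdot 53 = \frac{1}{-8 - 3 + 8 \sqrt{-1}} \cdot 53 = \frac{1}{-8 - 3 + 8 i} 53 = \frac{1}{-11 + 8 i} 53 = \frac{-11 - 8 i}{185} \cdot 53 = \frac{53 \left(-11 - 8 i\right)}{185}$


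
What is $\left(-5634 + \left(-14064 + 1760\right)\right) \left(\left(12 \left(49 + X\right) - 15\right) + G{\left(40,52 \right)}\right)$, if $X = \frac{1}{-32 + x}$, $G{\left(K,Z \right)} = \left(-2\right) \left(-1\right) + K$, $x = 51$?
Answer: $- \frac{209820786}{19} \approx -1.1043 \cdot 10^{7}$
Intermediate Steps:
$G{\left(K,Z \right)} = 2 + K$
$X = \frac{1}{19}$ ($X = \frac{1}{-32 + 51} = \frac{1}{19} \approx 0.052632$)
$\left(-5634 + \left(-14064 + 1760\right)\right) \left(\left(12 \left(49 + X\right) - 15\right) + G{\left(40,52 \right)}\right) = \left(-5634 + \left(-14064 + 1760\right)\right) \left(\left(12 \left(49 + \frac{1}{19}\right) - 15\right) + \left(2 + 40\right)\right) = \left(-5634 - 12304\right) \left(\left(12 \cdot \frac{932}{19} - 15\right) + 42\right) = - 17938 \left(\left(\frac{11184}{19} - 15\right) + 42\right) = - 17938 \left(\frac{10899}{19} + 42\right) = \left(-17938\right) \frac{11697}{19} = - \frac{209820786}{19}$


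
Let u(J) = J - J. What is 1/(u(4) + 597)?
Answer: 1/597 ≈ 0.0016750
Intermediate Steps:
u(J) = 0
1/(u(4) + 597) = 1/(0 + 597) = 1/597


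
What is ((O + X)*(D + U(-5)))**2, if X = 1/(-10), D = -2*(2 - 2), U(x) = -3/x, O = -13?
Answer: 154449/2500 ≈ 61.780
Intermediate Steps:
D = 0 (D = -2*0 = 0)
X = -1/10 ≈ -0.10000
((O + X)*(D + U(-5)))**2 = ((-13 - 1/10)*(0 - 3/(-5)))**2 = (-131*(0 - 3*(-1/5))/10)**2 = (-131*(0 + 3/5)/10)**2 = (-131/10*3/5)**2 = (-393/50)**2 = 154449/2500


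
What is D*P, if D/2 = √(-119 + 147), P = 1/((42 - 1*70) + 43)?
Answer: 4*√7/15 ≈ 0.70553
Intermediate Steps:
P = 1/15 (P = 1/((42 - 70) + 43) = 1/(-28 + 43) = 1/15 ≈ 0.066667)
D = 4*√7 (D = 2*√(-119 + 147) = 2*√28 = 2*(2*√7) = 4*√7 ≈ 10.583)
D*P = (4*√7)*(1/15) = 4*√7/15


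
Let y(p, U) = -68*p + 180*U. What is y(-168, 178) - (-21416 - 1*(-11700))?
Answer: 53180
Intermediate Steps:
y(-168, 178) - (-21416 - 1*(-11700)) = (-68*(-168) + 180*178) - (-21416 - 1*(-11700)) = (11424 + 32040) - (-21416 + 11700) = 43464 - 1*(-9716) = 43464 + 9716 = 53180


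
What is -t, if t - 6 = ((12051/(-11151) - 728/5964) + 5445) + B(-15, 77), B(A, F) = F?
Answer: -162062275/29323 ≈ -5526.8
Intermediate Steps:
t = 162062275/29323 (t = 6 + (((12051/(-11151) - 728/5964) + 5445) + 77) = 6 + (((12051*(-1/11151) - 728*1/5964) + 5445) + 77) = 6 + (((-1339/1239 - 26/213) + 5445) + 77) = 6 + ((-35269/29323 + 5445) + 77) = 6 + (159628466/29323 + 77) = 6 + 161886337/29323 = 162062275/29323 ≈ 5526.8)
-t = -1*162062275/29323 = -162062275/29323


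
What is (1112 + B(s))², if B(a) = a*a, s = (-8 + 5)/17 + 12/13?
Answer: 2952663562065889/2385443281 ≈ 1.2378e+6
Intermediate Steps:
s = 165/221 (s = -3*1/17 + 12*(1/13) = -3/17 + 12/13 = 165/221 ≈ 0.74661)
B(a) = a²
(1112 + B(s))² = (1112 + (165/221)²)² = (1112 + 27225/48841)² = (54338417/48841)² = 2952663562065889/2385443281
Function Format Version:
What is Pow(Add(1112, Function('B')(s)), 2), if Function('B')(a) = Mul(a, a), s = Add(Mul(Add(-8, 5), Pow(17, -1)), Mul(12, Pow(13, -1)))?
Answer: Rational(2952663562065889, 2385443281) ≈ 1.2378e+6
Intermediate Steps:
s = Rational(165, 221) (s = Add(Mul(-3, Rational(1, 17)), Mul(12, Rational(1, 13))) = Add(Rational(-3, 17), Rational(12, 13)) = Rational(165, 221) ≈ 0.74661)
Function('B')(a) = Pow(a, 2)
Pow(Add(1112, Function('B')(s)), 2) = Pow(Add(1112, Pow(Rational(165, 221), 2)), 2) = Pow(Add(1112, Rational(27225, 48841)), 2) = Pow(Rational(54338417, 48841), 2) = Rational(2952663562065889, 2385443281)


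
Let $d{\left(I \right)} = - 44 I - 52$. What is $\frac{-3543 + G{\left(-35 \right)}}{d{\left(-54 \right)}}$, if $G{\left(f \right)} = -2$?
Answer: $- \frac{3545}{2324} \approx -1.5254$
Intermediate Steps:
$d{\left(I \right)} = -52 - 44 I$
$\frac{-3543 + G{\left(-35 \right)}}{d{\left(-54 \right)}} = \frac{-3543 - 2}{-52 - -2376} = - \frac{3545}{-52 + 2376} = - \frac{3545}{2324}$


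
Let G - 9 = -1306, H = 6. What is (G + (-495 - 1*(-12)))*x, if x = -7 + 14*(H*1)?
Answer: -137060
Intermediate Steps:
G = -1297 (G = 9 - 1306 = -1297)
x = 77 (x = -7 + 14*(6*1) = -7 + 14*6 = -7 + 84 = 77)
(G + (-495 - 1*(-12)))*x = (-1297 + (-495 - 1*(-12)))*77 = (-1297 + (-495 + 12))*77 = (-1297 - 483)*77 = -1780*77 = -137060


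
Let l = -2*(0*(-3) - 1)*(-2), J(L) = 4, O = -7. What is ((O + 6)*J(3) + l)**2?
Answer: 64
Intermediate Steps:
l = -4 (l = -2*(0 - 1)*(-2) = -2*(-1)*(-2) = 2*(-2) = -4)
((O + 6)*J(3) + l)**2 = ((-7 + 6)*4 - 4)**2 = (-1*4 - 4)**2 = (-4 - 4)**2 = (-8)**2 = 64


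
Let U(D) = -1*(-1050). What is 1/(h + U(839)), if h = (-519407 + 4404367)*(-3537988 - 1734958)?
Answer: -1/20485184291110 ≈ -4.8816e-14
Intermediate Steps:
h = -20485184292160 (h = 3884960*(-5272946) = -20485184292160)
U(D) = 1050
1/(h + U(839)) = 1/(-20485184292160 + 1050) = 1/(-20485184291110) = -1/20485184291110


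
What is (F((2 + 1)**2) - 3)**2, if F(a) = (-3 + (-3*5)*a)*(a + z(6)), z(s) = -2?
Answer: 938961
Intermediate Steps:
F(a) = (-3 - 15*a)*(-2 + a) (F(a) = (-3 + (-3*5)*a)*(a - 2) = (-3 - 15*a)*(-2 + a))
(F((2 + 1)**2) - 3)**2 = ((6 - 15*(2 + 1)**4 + 27*(2 + 1)**2) - 3)**2 = ((6 - 15*(3**2)**2 + 27*3**2) - 3)**2 = ((6 - 15*9**2 + 27*9) - 3)**2 = ((6 - 15*81 + 243) - 3)**2 = ((6 - 1215 + 243) - 3)**2 = (-966 - 3)**2 = (-969)**2 = 938961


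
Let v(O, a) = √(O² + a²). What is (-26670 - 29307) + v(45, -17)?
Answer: -55977 + √2314 ≈ -55929.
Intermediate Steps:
(-26670 - 29307) + v(45, -17) = (-26670 - 29307) + √(45² + (-17)²) = -55977 + √(2025 + 289) = -55977 + √2314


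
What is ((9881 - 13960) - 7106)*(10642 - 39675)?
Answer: 324734105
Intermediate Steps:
((9881 - 13960) - 7106)*(10642 - 39675) = (-4079 - 7106)*(-29033) = -11185*(-29033) = 324734105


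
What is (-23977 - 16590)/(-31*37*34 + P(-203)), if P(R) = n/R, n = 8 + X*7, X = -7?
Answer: 8235101/7916553 ≈ 1.0402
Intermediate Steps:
n = -41 (n = 8 - 7*7 = 8 - 49 = -41)
P(R) = -41/R
(-23977 - 16590)/(-31*37*34 + P(-203)) = (-23977 - 16590)/(-31*37*34 - 41/(-203)) = -40567/(-1147*34 - 41*(-1/203)) = -40567/(-38998 + 41/203) = -40567/(-7916553/203) = -40567*(-203/7916553) = 8235101/7916553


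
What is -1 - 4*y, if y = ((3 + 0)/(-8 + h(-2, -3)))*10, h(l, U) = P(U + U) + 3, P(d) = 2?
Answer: 39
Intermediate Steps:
h(l, U) = 5 (h(l, U) = 2 + 3 = 5)
y = -10 (y = ((3 + 0)/(-8 + 5))*10 = (3/(-3))*10 = (3*(-1/3))*10 = -1*10 = -10)
-1 - 4*y = -1 - 4*(-10) = -1 + 40 = 39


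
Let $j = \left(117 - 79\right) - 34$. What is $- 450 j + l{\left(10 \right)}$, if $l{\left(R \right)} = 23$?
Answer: $-1777$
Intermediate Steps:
$j = 4$ ($j = 38 - 34 = 4$)
$- 450 j + l{\left(10 \right)} = \left(-450\right) 4 + 23 = -1800 + 23 = -1777$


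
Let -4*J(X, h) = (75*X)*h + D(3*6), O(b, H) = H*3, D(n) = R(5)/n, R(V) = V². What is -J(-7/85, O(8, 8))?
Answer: -44935/1224 ≈ -36.712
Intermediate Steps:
D(n) = 25/n (D(n) = 5²/n = 25/n)
O(b, H) = 3*H
J(X, h) = -25/72 - 75*X*h/4 (J(X, h) = -((75*X)*h + 25/((3*6)))/4 = -(75*X*h + 25/18)/4 = -(25/18 + 75*X*h)/4 = -25/72 - 75*X*h/4)
-J(-7/85, O(8, 8)) = -(-25/72 - 75*(-7/85)*3*8/4) = -(-25/72 - 75/4*(-7*1/85)*24) = -(-25/72 - 75/4*(-7/85)*24) = -(-25/72 + 630/17) = -1*44935/1224 = -44935/1224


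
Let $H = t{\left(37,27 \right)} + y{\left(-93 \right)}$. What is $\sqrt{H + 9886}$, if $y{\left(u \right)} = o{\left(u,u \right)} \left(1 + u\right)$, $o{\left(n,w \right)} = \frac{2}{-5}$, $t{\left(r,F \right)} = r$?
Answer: $\frac{\sqrt{248995}}{5} \approx 99.799$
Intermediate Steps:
$o{\left(n,w \right)} = - \frac{2}{5}$ ($o{\left(n,w \right)} = 2 \left(- \frac{1}{5}\right) = - \frac{2}{5}$)
$y{\left(u \right)} = - \frac{2}{5} - \frac{2 u}{5}$ ($y{\left(u \right)} = - \frac{2 \left(1 + u\right)}{5} = - \frac{2}{5} - \frac{2 u}{5}$)
$H = \frac{369}{5}$ ($H = 37 - - \frac{184}{5} = 37 + \left(- \frac{2}{5} + \frac{186}{5}\right) = 37 + \frac{184}{5} = \frac{369}{5} \approx 73.8$)
$\sqrt{H + 9886} = \sqrt{\frac{369}{5} + 9886} = \sqrt{\frac{49799}{5}} = \frac{\sqrt{248995}}{5}$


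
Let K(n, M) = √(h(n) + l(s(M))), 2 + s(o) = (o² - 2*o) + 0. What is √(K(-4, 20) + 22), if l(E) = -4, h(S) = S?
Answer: √(22 + 2*I*√2) ≈ 4.7001 + 0.30089*I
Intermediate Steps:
s(o) = -2 + o² - 2*o (s(o) = -2 + ((o² - 2*o) + 0) = -2 + (o² - 2*o) = -2 + o² - 2*o)
K(n, M) = √(-4 + n) (K(n, M) = √(n - 4) = √(-4 + n))
√(K(-4, 20) + 22) = √(√(-4 - 4) + 22) = √(√(-8) + 22) = √(2*I*√2 + 22) = √(22 + 2*I*√2)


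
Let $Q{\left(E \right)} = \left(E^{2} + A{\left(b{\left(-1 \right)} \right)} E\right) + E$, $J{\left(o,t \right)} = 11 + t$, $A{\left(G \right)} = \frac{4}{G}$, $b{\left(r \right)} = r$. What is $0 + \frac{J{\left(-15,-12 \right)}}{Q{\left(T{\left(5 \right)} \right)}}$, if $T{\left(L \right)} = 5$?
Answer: $- \frac{1}{10} \approx -0.1$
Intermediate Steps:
$Q{\left(E \right)} = E^{2} - 3 E$ ($Q{\left(E \right)} = \left(E^{2} + \frac{4}{-1} E\right) + E = \left(E^{2} + 4 \left(-1\right) E\right) + E = \left(E^{2} - 4 E\right) + E = E^{2} - 3 E$)
$0 + \frac{J{\left(-15,-12 \right)}}{Q{\left(T{\left(5 \right)} \right)}} = 0 + \frac{11 - 12}{5 \left(-3 + 5\right)} = 0 - \frac{1}{5 \cdot 2} = 0 - \frac{1}{10} = - \frac{1}{10}$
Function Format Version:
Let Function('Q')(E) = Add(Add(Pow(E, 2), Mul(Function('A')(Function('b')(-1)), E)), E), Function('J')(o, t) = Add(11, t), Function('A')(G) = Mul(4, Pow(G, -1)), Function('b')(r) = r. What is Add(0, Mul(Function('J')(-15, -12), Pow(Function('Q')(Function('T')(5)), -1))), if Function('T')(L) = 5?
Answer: Rational(-1, 10) ≈ -0.10000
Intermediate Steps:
Function('Q')(E) = Add(Pow(E, 2), Mul(-3, E)) (Function('Q')(E) = Add(Add(Pow(E, 2), Mul(Mul(4, Pow(-1, -1)), E)), E) = Add(Add(Pow(E, 2), Mul(Mul(4, -1), E)), E) = Add(Add(Pow(E, 2), Mul(-4, E)), E) = Add(Pow(E, 2), Mul(-3, E)))
Add(0, Mul(Function('J')(-15, -12), Pow(Function('Q')(Function('T')(5)), -1))) = Add(0, Mul(Add(11, -12), Pow(Mul(5, Add(-3, 5)), -1))) = Add(0, Mul(-1, Pow(Mul(5, 2), -1))) = Add(0, Mul(-1, Pow(10, -1))) = Add(0, Mul(-1, Rational(1, 10))) = Add(0, Rational(-1, 10)) = Rational(-1, 10)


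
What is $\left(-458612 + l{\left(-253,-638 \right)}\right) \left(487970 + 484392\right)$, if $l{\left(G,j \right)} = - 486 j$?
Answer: $-144438540928$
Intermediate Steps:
$\left(-458612 + l{\left(-253,-638 \right)}\right) \left(487970 + 484392\right) = \left(-458612 - -310068\right) \left(487970 + 484392\right) = \left(-458612 + 310068\right) 972362 = \left(-148544\right) 972362 = -144438540928$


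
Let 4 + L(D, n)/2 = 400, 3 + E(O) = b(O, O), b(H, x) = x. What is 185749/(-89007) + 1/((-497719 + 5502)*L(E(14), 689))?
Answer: -24137207330381/11566040249016 ≈ -2.0869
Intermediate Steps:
E(O) = -3 + O
L(D, n) = 792 (L(D, n) = -8 + 2*400 = -8 + 800 = 792)
185749/(-89007) + 1/((-497719 + 5502)*L(E(14), 689)) = 185749/(-89007) + 1/((-497719 + 5502)*792) = 185749*(-1/89007) + (1/792)/(-492217) = -185749/89007 - 1/492217*1/792 = -185749/89007 - 1/389835864 = -24137207330381/11566040249016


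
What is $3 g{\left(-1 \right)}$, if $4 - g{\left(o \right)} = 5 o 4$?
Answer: $72$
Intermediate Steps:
$g{\left(o \right)} = 4 - 20 o$ ($g{\left(o \right)} = 4 - 5 o 4 = 4 - 5 \cdot 4 o = 4 - 20 o$)
$3 g{\left(-1 \right)} = 3 \left(4 - -20\right) = 3 \left(4 + 20\right) = 3 \cdot 24 = 72$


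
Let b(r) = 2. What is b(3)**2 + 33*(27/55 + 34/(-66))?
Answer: 16/5 ≈ 3.2000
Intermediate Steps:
b(3)**2 + 33*(27/55 + 34/(-66)) = 2**2 + 33*(27/55 + 34/(-66)) = 4 + 33*(27*(1/55) + 34*(-1/66)) = 4 + 33*(27/55 - 17/33) = 4 + 33*(-4/165) = 4 - 4/5 = 16/5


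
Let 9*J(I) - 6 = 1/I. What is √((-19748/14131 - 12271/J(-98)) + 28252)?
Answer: √675169064584819142/8294897 ≈ 99.059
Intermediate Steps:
J(I) = ⅔ + 1/(9*I)
√((-19748/14131 - 12271/J(-98)) + 28252) = √((-19748/14131 - 12271*(-882/(1 + 6*(-98)))) + 28252) = √((-19748*1/14131 - 12271*(-882/(1 - 588))) + 28252) = √((-19748/14131 - 12271/((⅑)*(-1/98)*(-587))) + 28252) = √((-19748/14131 - 12271/587/882) + 28252) = √((-19748/14131 - 12271*882/587) + 28252) = √((-19748/14131 - 10823022/587) + 28252) = √(-152951715958/8294897 + 28252) = √(81395714086/8294897) = √675169064584819142/8294897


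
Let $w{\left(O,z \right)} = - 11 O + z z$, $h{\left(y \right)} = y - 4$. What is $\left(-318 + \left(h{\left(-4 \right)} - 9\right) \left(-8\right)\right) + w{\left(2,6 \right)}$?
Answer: $-168$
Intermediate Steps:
$h{\left(y \right)} = -4 + y$
$w{\left(O,z \right)} = z^{2} - 11 O$ ($w{\left(O,z \right)} = - 11 O + z^{2} = z^{2} - 11 O$)
$\left(-318 + \left(h{\left(-4 \right)} - 9\right) \left(-8\right)\right) + w{\left(2,6 \right)} = \left(-318 + \left(\left(-4 - 4\right) - 9\right) \left(-8\right)\right) + \left(6^{2} - 22\right) = \left(-318 + \left(-8 - 9\right) \left(-8\right)\right) + \left(36 - 22\right) = \left(-318 - -136\right) + 14 = \left(-318 + 136\right) + 14 = -182 + 14 = -168$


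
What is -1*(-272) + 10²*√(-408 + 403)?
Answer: 272 + 100*I*√5 ≈ 272.0 + 223.61*I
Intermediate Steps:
-1*(-272) + 10²*√(-408 + 403) = 272 + 100*√(-5) = 272 + 100*(I*√5) = 272 + 100*I*√5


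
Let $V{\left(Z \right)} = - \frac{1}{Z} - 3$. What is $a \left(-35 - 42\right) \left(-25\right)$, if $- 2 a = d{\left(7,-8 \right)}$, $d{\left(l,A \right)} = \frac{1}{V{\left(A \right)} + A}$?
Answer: $\frac{7700}{87} \approx 88.506$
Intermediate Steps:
$V{\left(Z \right)} = -3 - \frac{1}{Z}$ ($V{\left(Z \right)} = - \frac{1}{Z} - 3 = -3 - \frac{1}{Z}$)
$d{\left(l,A \right)} = \frac{1}{-3 + A - \frac{1}{A}}$ ($d{\left(l,A \right)} = \frac{1}{\left(-3 - \frac{1}{A}\right) + A} = \frac{1}{-3 + A - \frac{1}{A}}$)
$a = \frac{4}{87}$ ($a = - \frac{\left(-1\right) \left(-8\right) \frac{1}{1 - - 8 \left(-3 - 8\right)}}{2} = - \frac{\left(-1\right) \left(-8\right) \frac{1}{1 - \left(-8\right) \left(-11\right)}}{2} = - \frac{\left(-1\right) \left(-8\right) \frac{1}{1 - 88}}{2} = - \frac{\left(-1\right) \left(-8\right) \frac{1}{-87}}{2} = - \frac{\left(-1\right) \left(-8\right) \left(- \frac{1}{87}\right)}{2} = \left(- \frac{1}{2}\right) \left(- \frac{8}{87}\right) = \frac{4}{87} \approx 0.045977$)
$a \left(-35 - 42\right) \left(-25\right) = \frac{4 \left(-35 - 42\right)}{87} \left(-25\right) = \frac{4}{87} \left(-77\right) \left(-25\right) = \left(- \frac{308}{87}\right) \left(-25\right) = \frac{7700}{87}$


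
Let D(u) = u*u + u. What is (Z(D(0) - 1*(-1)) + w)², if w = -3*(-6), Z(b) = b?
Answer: 361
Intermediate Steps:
D(u) = u + u² (D(u) = u² + u = u + u²)
w = 18 (w = -1*(-18) = 18)
(Z(D(0) - 1*(-1)) + w)² = ((0*(1 + 0) - 1*(-1)) + 18)² = ((0*1 + 1) + 18)² = ((0 + 1) + 18)² = (1 + 18)² = 19² = 361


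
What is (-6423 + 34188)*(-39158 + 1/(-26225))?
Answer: -5702478713703/5245 ≈ -1.0872e+9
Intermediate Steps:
(-6423 + 34188)*(-39158 + 1/(-26225)) = 27765*(-39158 - 1/26225) = 27765*(-1026918551/26225) = -5702478713703/5245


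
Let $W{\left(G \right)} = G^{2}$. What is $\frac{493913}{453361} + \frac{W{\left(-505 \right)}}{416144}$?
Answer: $\frac{8679927581}{5099012432} \approx 1.7023$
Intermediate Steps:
$\frac{493913}{453361} + \frac{W{\left(-505 \right)}}{416144} = \frac{493913}{453361} + \frac{\left(-505\right)^{2}}{416144} = 493913 \cdot \frac{1}{453361} + 255025 \cdot \frac{1}{416144} = \frac{13349}{12253} + \frac{255025}{416144} = \frac{8679927581}{5099012432}$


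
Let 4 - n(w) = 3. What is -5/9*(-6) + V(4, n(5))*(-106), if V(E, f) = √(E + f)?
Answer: 10/3 - 106*√5 ≈ -233.69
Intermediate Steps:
n(w) = 1 (n(w) = 4 - 1*3 = 4 - 3 = 1)
-5/9*(-6) + V(4, n(5))*(-106) = -5/9*(-6) + √(4 + 1)*(-106) = -5*⅑*(-6) + √5*(-106) = -5/9*(-6) - 106*√5 = 10/3 - 106*√5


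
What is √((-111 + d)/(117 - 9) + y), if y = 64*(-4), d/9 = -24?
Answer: 5*I*√373/6 ≈ 16.094*I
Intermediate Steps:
d = -216 (d = 9*(-24) = -216)
y = -256
√((-111 + d)/(117 - 9) + y) = √((-111 - 216)/(117 - 9) - 256) = √(-327/108 - 256) = √(-327*1/108 - 256) = √(-109/36 - 256) = √(-9325/36) = 5*I*√373/6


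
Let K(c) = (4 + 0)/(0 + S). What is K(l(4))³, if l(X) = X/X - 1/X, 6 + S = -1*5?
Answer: -64/1331 ≈ -0.048084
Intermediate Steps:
S = -11 (S = -6 - 1*5 = -6 - 5 = -11)
l(X) = 1 - 1/X
K(c) = -4/11 (K(c) = (4 + 0)/(0 - 11) = 4/(-11) = 4*(-1/11) = -4/11)
K(l(4))³ = (-4/11)³ = -64/1331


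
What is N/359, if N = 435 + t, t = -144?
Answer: 291/359 ≈ 0.81059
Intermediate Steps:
N = 291 (N = 435 - 144 = 291)
N/359 = 291/359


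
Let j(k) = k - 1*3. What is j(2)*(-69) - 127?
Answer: -58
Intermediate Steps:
j(k) = -3 + k (j(k) = k - 3 = -3 + k)
j(2)*(-69) - 127 = (-3 + 2)*(-69) - 127 = -1*(-69) - 127 = 69 - 127 = -58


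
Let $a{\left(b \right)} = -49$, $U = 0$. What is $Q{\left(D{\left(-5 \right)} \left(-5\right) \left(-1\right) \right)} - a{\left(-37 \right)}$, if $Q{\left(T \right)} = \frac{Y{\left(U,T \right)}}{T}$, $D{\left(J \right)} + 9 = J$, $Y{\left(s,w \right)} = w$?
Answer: $50$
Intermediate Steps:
$D{\left(J \right)} = -9 + J$
$Q{\left(T \right)} = 1$ ($Q{\left(T \right)} = \frac{T}{T} = 1$)
$Q{\left(D{\left(-5 \right)} \left(-5\right) \left(-1\right) \right)} - a{\left(-37 \right)} = 1 - -49 = 1 + 49 = 50$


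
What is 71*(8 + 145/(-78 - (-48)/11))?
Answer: 69367/162 ≈ 428.19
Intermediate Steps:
71*(8 + 145/(-78 - (-48)/11)) = 71*(8 + 145/(-78 - 1*(-48/11))) = 71*(8 + 145/(-78 + 48/11)) = 71*(8 + 145/(-810/11)) = 71*(8 + 145*(-11/810)) = 71*(8 - 319/162) = 71*(977/162) = 69367/162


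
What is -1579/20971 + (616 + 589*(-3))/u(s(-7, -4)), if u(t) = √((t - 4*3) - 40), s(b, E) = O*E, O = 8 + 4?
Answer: -1579/20971 + 1151*I/10 ≈ -0.075294 + 115.1*I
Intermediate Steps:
O = 12
s(b, E) = 12*E
u(t) = √(-52 + t) (u(t) = √((t - 12) - 40) = √((-12 + t) - 40) = √(-52 + t))
-1579/20971 + (616 + 589*(-3))/u(s(-7, -4)) = -1579/20971 + (616 + 589*(-3))/(√(-52 + 12*(-4))) = -1579*1/20971 + (616 - 1767)/(√(-52 - 48)) = -1579/20971 - 1151*(-I/10) = -1579/20971 - (-1151)*I/10 = -1579/20971 + 1151*I/10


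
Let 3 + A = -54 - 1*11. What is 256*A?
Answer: -17408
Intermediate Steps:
A = -68 (A = -3 + (-54 - 1*11) = -3 + (-54 - 11) = -3 - 65 = -68)
256*A = 256*(-68) = -17408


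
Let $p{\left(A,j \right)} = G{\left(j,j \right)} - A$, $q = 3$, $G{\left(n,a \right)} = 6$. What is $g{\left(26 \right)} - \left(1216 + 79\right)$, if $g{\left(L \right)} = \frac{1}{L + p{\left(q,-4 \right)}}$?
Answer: $- \frac{37554}{29} \approx -1295.0$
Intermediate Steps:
$p{\left(A,j \right)} = 6 - A$
$g{\left(L \right)} = \frac{1}{3 + L}$ ($g{\left(L \right)} = \frac{1}{L + \left(6 - 3\right)} = \frac{1}{L + 3} = \frac{1}{3 + L}$)
$g{\left(26 \right)} - \left(1216 + 79\right) = \frac{1}{3 + 26} - \left(1216 + 79\right) = \frac{1}{29} - 1295 = - \frac{37554}{29}$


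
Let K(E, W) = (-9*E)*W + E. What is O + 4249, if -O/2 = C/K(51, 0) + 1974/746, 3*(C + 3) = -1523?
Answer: 243327031/57069 ≈ 4263.7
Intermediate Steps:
C = -1532/3 (C = -3 + (1/3)*(-1523) = -3 - 1523/3 = -1532/3 ≈ -510.67)
K(E, W) = E - 9*E*W (K(E, W) = -9*E*W + E = E - 9*E*W)
O = 840850/57069 (O = -2*(-1532*1/(51*(1 - 9*0))/3 + 1974/746) = -2*(-1532*1/(51*(1 + 0))/3 + 1974*(1/746)) = -2*(-1532/(3*(51*1)) + 987/373) = -2*(-1532/3/51 + 987/373) = -2*(-1532/3*1/51 + 987/373) = -2*(-1532/153 + 987/373) = -2*(-420425/57069) = 840850/57069 ≈ 14.734)
O + 4249 = 840850/57069 + 4249 = 243327031/57069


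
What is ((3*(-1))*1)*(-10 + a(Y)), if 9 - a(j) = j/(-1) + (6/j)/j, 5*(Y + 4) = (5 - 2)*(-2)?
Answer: 32559/1690 ≈ 19.266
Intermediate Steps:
Y = -26/5 (Y = -4 + ((5 - 2)*(-2))/5 = -4 + (3*(-2))/5 = -4 + (1/5)*(-6) = -4 - 6/5 = -26/5 ≈ -5.2000)
a(j) = 9 + j - 6/j**2 (a(j) = 9 - (j/(-1) + (6/j)/j) = 9 - (j*(-1) + 6/j**2) = 9 - (-j + 6/j**2) = 9 + (j - 6/j**2) = 9 + j - 6/j**2)
((3*(-1))*1)*(-10 + a(Y)) = ((3*(-1))*1)*(-10 + (9 - 26/5 - 6/(-26/5)**2)) = (-3*1)*(-10 + (9 - 26/5 - 6*25/676)) = -3*(-10 + (9 - 26/5 - 75/338)) = -3*(-10 + 6047/1690) = -3*(-10853/1690) = 32559/1690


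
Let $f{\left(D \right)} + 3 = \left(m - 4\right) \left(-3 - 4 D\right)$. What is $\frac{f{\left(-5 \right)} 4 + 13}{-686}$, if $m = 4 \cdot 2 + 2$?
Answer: $- \frac{409}{686} \approx -0.59621$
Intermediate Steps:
$m = 10$ ($m = 8 + 2 = 10$)
$f{\left(D \right)} = -21 - 24 D$ ($f{\left(D \right)} = -3 + \left(10 - 4\right) \left(-3 - 4 D\right) = -3 + 6 \left(-3 - 4 D\right) = -3 - \left(18 + 24 D\right) = -21 - 24 D$)
$\frac{f{\left(-5 \right)} 4 + 13}{-686} = \frac{\left(-21 - -120\right) 4 + 13}{-686} = \left(\left(-21 + 120\right) 4 + 13\right) \left(- \frac{1}{686}\right) = \left(99 \cdot 4 + 13\right) \left(- \frac{1}{686}\right) = \left(396 + 13\right) \left(- \frac{1}{686}\right) = 409 \left(- \frac{1}{686}\right) = - \frac{409}{686}$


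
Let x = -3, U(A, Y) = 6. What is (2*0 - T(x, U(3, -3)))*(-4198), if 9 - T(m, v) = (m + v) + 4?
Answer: 8396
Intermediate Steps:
T(m, v) = 5 - m - v (T(m, v) = 9 - ((m + v) + 4) = 9 - (4 + m + v) = 9 + (-4 - m - v) = 5 - m - v)
(2*0 - T(x, U(3, -3)))*(-4198) = (2*0 - (5 - 1*(-3) - 1*6))*(-4198) = (0 - (5 + 3 - 6))*(-4198) = (0 - 1*2)*(-4198) = (0 - 2)*(-4198) = -2*(-4198) = 8396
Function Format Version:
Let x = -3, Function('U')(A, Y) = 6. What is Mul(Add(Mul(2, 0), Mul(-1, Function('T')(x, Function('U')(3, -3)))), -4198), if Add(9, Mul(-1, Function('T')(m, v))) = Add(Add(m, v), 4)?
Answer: 8396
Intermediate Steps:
Function('T')(m, v) = Add(5, Mul(-1, m), Mul(-1, v)) (Function('T')(m, v) = Add(9, Mul(-1, Add(Add(m, v), 4))) = Add(9, Mul(-1, Add(4, m, v))) = Add(9, Add(-4, Mul(-1, m), Mul(-1, v))) = Add(5, Mul(-1, m), Mul(-1, v)))
Mul(Add(Mul(2, 0), Mul(-1, Function('T')(x, Function('U')(3, -3)))), -4198) = Mul(Add(Mul(2, 0), Mul(-1, Add(5, Mul(-1, -3), Mul(-1, 6)))), -4198) = Mul(Add(0, Mul(-1, Add(5, 3, -6))), -4198) = Mul(Add(0, Mul(-1, 2)), -4198) = Mul(Add(0, -2), -4198) = Mul(-2, -4198) = 8396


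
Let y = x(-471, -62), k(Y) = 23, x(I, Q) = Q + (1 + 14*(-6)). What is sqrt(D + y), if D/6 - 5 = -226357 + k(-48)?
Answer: I*sqrt(1358119) ≈ 1165.4*I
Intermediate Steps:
x(I, Q) = -83 + Q (x(I, Q) = Q + (1 - 84) = Q - 83 = -83 + Q)
D = -1357974 (D = 30 + 6*(-226357 + 23) = 30 + 6*(-226334) = 30 - 1358004 = -1357974)
y = -145 (y = -83 - 62 = -145)
sqrt(D + y) = sqrt(-1357974 - 145) = sqrt(-1358119) = I*sqrt(1358119)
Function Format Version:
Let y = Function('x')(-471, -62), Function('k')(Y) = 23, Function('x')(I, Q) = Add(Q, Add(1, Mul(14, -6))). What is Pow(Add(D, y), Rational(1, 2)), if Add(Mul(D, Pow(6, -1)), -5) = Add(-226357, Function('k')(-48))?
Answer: Mul(I, Pow(1358119, Rational(1, 2))) ≈ Mul(1165.4, I)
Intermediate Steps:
Function('x')(I, Q) = Add(-83, Q) (Function('x')(I, Q) = Add(Q, Add(1, -84)) = Add(Q, -83) = Add(-83, Q))
D = -1357974 (D = Add(30, Mul(6, Add(-226357, 23))) = Add(30, Mul(6, -226334)) = Add(30, -1358004) = -1357974)
y = -145 (y = Add(-83, -62) = -145)
Pow(Add(D, y), Rational(1, 2)) = Pow(Add(-1357974, -145), Rational(1, 2)) = Pow(-1358119, Rational(1, 2)) = Mul(I, Pow(1358119, Rational(1, 2)))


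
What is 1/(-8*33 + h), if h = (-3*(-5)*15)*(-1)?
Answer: -1/489 ≈ -0.0020450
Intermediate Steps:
h = -225 (h = (15*15)*(-1) = 225*(-1) = -225)
1/(-8*33 + h) = 1/(-8*33 - 225) = 1/(-264 - 225) = 1/(-489) = -1/489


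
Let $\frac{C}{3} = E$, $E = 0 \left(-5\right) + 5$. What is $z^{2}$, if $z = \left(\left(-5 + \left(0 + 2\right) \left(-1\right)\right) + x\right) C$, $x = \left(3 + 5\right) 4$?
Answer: $140625$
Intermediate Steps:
$x = 32$ ($x = 8 \cdot 4 = 32$)
$E = 5$ ($E = 0 + 5 = 5$)
$C = 15$ ($C = 3 \cdot 5 = 15$)
$z = 375$ ($z = \left(\left(-5 + \left(0 + 2\right) \left(-1\right)\right) + 32\right) 15 = \left(\left(-5 + 2 \left(-1\right)\right) + 32\right) 15 = \left(\left(-5 - 2\right) + 32\right) 15 = \left(-7 + 32\right) 15 = 25 \cdot 15 = 375$)
$z^{2} = 375^{2} = 140625$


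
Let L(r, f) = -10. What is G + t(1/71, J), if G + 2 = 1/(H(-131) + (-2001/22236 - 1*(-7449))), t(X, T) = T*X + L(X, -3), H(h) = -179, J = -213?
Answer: -808261183/53884573 ≈ -15.000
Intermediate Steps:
t(X, T) = -10 + T*X (t(X, T) = T*X - 10 = -10 + T*X)
G = -107761734/53884573 (G = -2 + 1/(-179 + (-2001/22236 - 1*(-7449))) = -2 + 1/(-179 + (-2001*1/22236 + 7449)) = -2 + 1/(-179 + (-667/7412 + 7449)) = -2 + 1/(-179 + 55211321/7412) = -2 + 1/(53884573/7412) = -2 + 7412/53884573 = -107761734/53884573 ≈ -1.9999)
G + t(1/71, J) = -107761734/53884573 + (-10 - 213/71) = -107761734/53884573 + (-10 - 213*1/71) = -107761734/53884573 + (-10 - 3) = -107761734/53884573 - 13 = -808261183/53884573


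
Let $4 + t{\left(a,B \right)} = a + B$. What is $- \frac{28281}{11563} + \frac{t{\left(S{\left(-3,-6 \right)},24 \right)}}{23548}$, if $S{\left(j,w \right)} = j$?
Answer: $- \frac{665764417}{272285524} \approx -2.4451$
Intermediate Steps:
$t{\left(a,B \right)} = -4 + B + a$ ($t{\left(a,B \right)} = -4 + \left(a + B\right) = -4 + \left(B + a\right) = -4 + B + a$)
$- \frac{28281}{11563} + \frac{t{\left(S{\left(-3,-6 \right)},24 \right)}}{23548} = - \frac{28281}{11563} + \frac{-4 + 24 - 3}{23548} = \left(-28281\right) \frac{1}{11563} + 17 \cdot \frac{1}{23548} = - \frac{28281}{11563} + \frac{17}{23548} = - \frac{665764417}{272285524}$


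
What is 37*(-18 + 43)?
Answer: 925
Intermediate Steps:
37*(-18 + 43) = 37*25 = 925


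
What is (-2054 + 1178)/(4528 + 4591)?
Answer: -876/9119 ≈ -0.096063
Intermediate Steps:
(-2054 + 1178)/(4528 + 4591) = -876/9119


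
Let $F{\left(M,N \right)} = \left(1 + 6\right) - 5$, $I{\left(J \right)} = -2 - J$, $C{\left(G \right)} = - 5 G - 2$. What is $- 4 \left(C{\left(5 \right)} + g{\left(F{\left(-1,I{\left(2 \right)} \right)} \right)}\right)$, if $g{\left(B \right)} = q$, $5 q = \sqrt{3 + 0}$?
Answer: $108 - \frac{4 \sqrt{3}}{5} \approx 106.61$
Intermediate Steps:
$C{\left(G \right)} = -2 - 5 G$
$F{\left(M,N \right)} = 2$ ($F{\left(M,N \right)} = 7 - 5 = 2$)
$q = \frac{\sqrt{3}}{5}$ ($q = \frac{\sqrt{3 + 0}}{5} = \frac{\sqrt{3}}{5} \approx 0.34641$)
$g{\left(B \right)} = \frac{\sqrt{3}}{5}$
$- 4 \left(C{\left(5 \right)} + g{\left(F{\left(-1,I{\left(2 \right)} \right)} \right)}\right) = - 4 \left(\left(-2 - 25\right) + \frac{\sqrt{3}}{5}\right) = - 4 \left(-27 + \frac{\sqrt{3}}{5}\right) = 108 - \frac{4 \sqrt{3}}{5}$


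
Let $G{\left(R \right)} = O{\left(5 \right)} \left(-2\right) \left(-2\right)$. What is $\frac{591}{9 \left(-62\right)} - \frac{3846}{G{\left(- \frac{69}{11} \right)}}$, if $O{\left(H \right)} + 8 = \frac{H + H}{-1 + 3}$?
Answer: $\frac{29708}{93} \approx 319.44$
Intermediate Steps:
$O{\left(H \right)} = -8 + H$ ($O{\left(H \right)} = -8 + \frac{H + H}{-1 + 3} = -8 + \frac{2 H}{2} = -8 + 2 H \frac{1}{2} = -8 + H$)
$G{\left(R \right)} = -12$ ($G{\left(R \right)} = \left(-8 + 5\right) \left(-2\right) \left(-2\right) = \left(-3\right) \left(-2\right) \left(-2\right) = 6 \left(-2\right) = -12$)
$\frac{591}{9 \left(-62\right)} - \frac{3846}{G{\left(- \frac{69}{11} \right)}} = \frac{591}{9 \left(-62\right)} - \frac{3846}{-12} = \frac{591}{-558} - - \frac{641}{2} = 591 \left(- \frac{1}{558}\right) + \frac{641}{2} = - \frac{197}{186} + \frac{641}{2} = \frac{29708}{93}$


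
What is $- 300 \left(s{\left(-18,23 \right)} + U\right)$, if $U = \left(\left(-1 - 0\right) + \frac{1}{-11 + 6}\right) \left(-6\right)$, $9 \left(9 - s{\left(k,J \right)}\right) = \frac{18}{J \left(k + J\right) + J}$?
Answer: $- \frac{111680}{23} \approx -4855.6$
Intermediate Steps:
$s{\left(k,J \right)} = 9 - \frac{2}{J + J \left(J + k\right)}$ ($s{\left(k,J \right)} = 9 - \frac{18 \frac{1}{J \left(k + J\right) + J}}{9} = 9 - \frac{18 \frac{1}{J \left(J + k\right) + J}}{9} = 9 - \frac{18 \frac{1}{J + J \left(J + k\right)}}{9} = 9 - \frac{2}{J + J \left(J + k\right)}$)
$U = \frac{36}{5}$ ($U = \left(\left(-1 + 0\right) + \frac{1}{-5}\right) \left(-6\right) = \left(-1 - \frac{1}{5}\right) \left(-6\right) = \left(- \frac{6}{5}\right) \left(-6\right) = \frac{36}{5} \approx 7.2$)
$- 300 \left(s{\left(-18,23 \right)} + U\right) = - 300 \left(\frac{-2 + 9 \cdot 23 + 9 \cdot 23^{2} + 9 \cdot 23 \left(-18\right)}{23 \left(1 + 23 - 18\right)} + \frac{36}{5}\right) = - 300 \left(\frac{-2 + 207 + 9 \cdot 529 - 3726}{23 \cdot 6} + \frac{36}{5}\right) = - 300 \left(\frac{1}{23} \cdot \frac{1}{6} \left(-2 + 207 + 4761 - 3726\right) + \frac{36}{5}\right) = - 300 \left(\frac{1}{23} \cdot \frac{1}{6} \cdot 1240 + \frac{36}{5}\right) = - 300 \left(\frac{620}{69} + \frac{36}{5}\right) = \left(-300\right) \frac{5584}{345} = - \frac{111680}{23}$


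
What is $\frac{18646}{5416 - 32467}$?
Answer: $- \frac{18646}{27051} \approx -0.68929$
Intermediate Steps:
$\frac{18646}{5416 - 32467} = \frac{18646}{-27051} = 18646 \left(- \frac{1}{27051}\right) = - \frac{18646}{27051}$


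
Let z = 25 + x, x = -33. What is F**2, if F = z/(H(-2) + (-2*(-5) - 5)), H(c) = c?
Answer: 64/9 ≈ 7.1111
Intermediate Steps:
z = -8 (z = 25 - 33 = -8)
F = -8/3 (F = -8/(-2 + (-2*(-5) - 5)) = -8/(-2 + (10 - 5)) = -8/(-2 + 5) = -8/3 ≈ -2.6667)
F**2 = (-8/3)**2 = 64/9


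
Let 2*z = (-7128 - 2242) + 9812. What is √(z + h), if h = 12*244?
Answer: √3149 ≈ 56.116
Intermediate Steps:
z = 221 (z = ((-7128 - 2242) + 9812)/2 = (-9370 + 9812)/2 = (½)*442 = 221)
h = 2928
√(z + h) = √(221 + 2928) = √3149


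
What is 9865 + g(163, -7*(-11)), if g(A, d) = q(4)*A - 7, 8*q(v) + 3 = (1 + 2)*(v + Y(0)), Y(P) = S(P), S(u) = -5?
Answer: 38943/4 ≈ 9735.8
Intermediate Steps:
Y(P) = -5
q(v) = -9/4 + 3*v/8 (q(v) = -3/8 + ((1 + 2)*(v - 5))/8 = -3/8 + (3*(-5 + v))/8 = -3/8 + (-15 + 3*v)/8 = -3/8 + (-15/8 + 3*v/8) = -9/4 + 3*v/8)
g(A, d) = -7 - 3*A/4 (g(A, d) = (-9/4 + (3/8)*4)*A - 7 = (-9/4 + 3/2)*A - 7 = -3*A/4 - 7 = -7 - 3*A/4)
9865 + g(163, -7*(-11)) = 9865 + (-7 - 3/4*163) = 9865 + (-7 - 489/4) = 9865 - 517/4 = 38943/4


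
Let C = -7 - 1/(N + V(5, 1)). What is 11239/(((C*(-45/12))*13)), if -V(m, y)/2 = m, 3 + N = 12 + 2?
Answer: 11239/390 ≈ 28.818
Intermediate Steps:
N = 11 (N = -3 + (12 + 2) = -3 + 14 = 11)
V(m, y) = -2*m
C = -8 (C = -7 - 1/(11 - 2*5) = -7 - 1/(11 - 10) = -7 - 1/1 = -7 - 1*1 = -7 - 1 = -8)
11239/(((C*(-45/12))*13)) = 11239/((-(-360)/12*13)) = 11239/((-8*(-15/4)*13)) = 11239/((30*13)) = 11239/390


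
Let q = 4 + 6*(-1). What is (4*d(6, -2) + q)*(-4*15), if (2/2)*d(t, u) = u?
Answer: 600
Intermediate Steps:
d(t, u) = u
q = -2 (q = 4 - 6 = -2)
(4*d(6, -2) + q)*(-4*15) = (4*(-2) - 2)*(-4*15) = (-8 - 2)*(-60) = -10*(-60) = 600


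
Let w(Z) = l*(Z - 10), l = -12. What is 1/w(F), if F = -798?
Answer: 1/9696 ≈ 0.00010314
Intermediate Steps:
w(Z) = 120 - 12*Z (w(Z) = -12*(Z - 10) = -12*(-10 + Z) = 120 - 12*Z)
1/w(F) = 1/(120 - 12*(-798)) = 1/(120 + 9576) = 1/9696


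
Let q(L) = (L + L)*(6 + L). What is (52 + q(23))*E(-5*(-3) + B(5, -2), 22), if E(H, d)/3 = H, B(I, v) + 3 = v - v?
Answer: 49896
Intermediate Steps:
B(I, v) = -3 (B(I, v) = -3 + (v - v) = -3 + 0 = -3)
E(H, d) = 3*H
q(L) = 2*L*(6 + L) (q(L) = (2*L)*(6 + L) = 2*L*(6 + L))
(52 + q(23))*E(-5*(-3) + B(5, -2), 22) = (52 + 2*23*(6 + 23))*(3*(-5*(-3) - 3)) = (52 + 2*23*29)*(3*(15 - 3)) = (52 + 1334)*(3*12) = 1386*36 = 49896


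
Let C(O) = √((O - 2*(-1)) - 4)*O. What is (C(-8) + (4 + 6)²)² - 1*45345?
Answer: -35985 - 1600*I*√10 ≈ -35985.0 - 5059.6*I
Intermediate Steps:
C(O) = O*√(-2 + O) (C(O) = √((O + 2) - 4)*O = √((2 + O) - 4)*O = √(-2 + O)*O = O*√(-2 + O))
(C(-8) + (4 + 6)²)² - 1*45345 = (-8*√(-2 - 8) + (4 + 6)²)² - 1*45345 = (-8*I*√10 + 10²)² - 45345 = (-8*I*√10 + 100)² - 45345 = (100 - 8*I*√10)² - 45345 = -45345 + (100 - 8*I*√10)²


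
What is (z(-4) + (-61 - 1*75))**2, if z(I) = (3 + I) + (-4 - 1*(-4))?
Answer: 18769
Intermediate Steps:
z(I) = 3 + I (z(I) = (3 + I) + (-4 + 4) = (3 + I) + 0 = 3 + I)
(z(-4) + (-61 - 1*75))**2 = ((3 - 4) + (-61 - 1*75))**2 = (-1 + (-61 - 75))**2 = (-1 - 136)**2 = (-137)**2 = 18769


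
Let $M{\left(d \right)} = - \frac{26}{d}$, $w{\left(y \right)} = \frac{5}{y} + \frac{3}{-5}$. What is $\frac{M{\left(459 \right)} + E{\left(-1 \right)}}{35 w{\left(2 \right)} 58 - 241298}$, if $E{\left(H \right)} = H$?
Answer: $\frac{485}{108985419} \approx 4.4501 \cdot 10^{-6}$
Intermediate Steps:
$w{\left(y \right)} = - \frac{3}{5} + \frac{5}{y}$ ($w{\left(y \right)} = \frac{5}{y} + 3 \left(- \frac{1}{5}\right) = \frac{5}{y} - \frac{3}{5} = - \frac{3}{5} + \frac{5}{y}$)
$\frac{M{\left(459 \right)} + E{\left(-1 \right)}}{35 w{\left(2 \right)} 58 - 241298} = \frac{- \frac{26}{459} - 1}{35 \left(- \frac{3}{5} + \frac{5}{2}\right) 58 - 241298} = - \frac{485}{459 \left(35 \cdot \frac{19}{10} \cdot 58 - 241298\right)} = - \frac{485}{459 \left(\frac{133}{2} \cdot 58 - 241298\right)} = - \frac{485}{459 \left(3857 - 241298\right)} = - \frac{485}{459 \left(-237441\right)} = \left(- \frac{485}{459}\right) \left(- \frac{1}{237441}\right) = \frac{485}{108985419}$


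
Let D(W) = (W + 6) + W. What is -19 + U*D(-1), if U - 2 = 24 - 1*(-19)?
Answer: 161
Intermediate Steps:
D(W) = 6 + 2*W (D(W) = (6 + W) + W = 6 + 2*W)
U = 45 (U = 2 + (24 - 1*(-19)) = 2 + (24 + 19) = 2 + 43 = 45)
-19 + U*D(-1) = -19 + 45*(6 + 2*(-1)) = -19 + 45*(6 - 2) = -19 + 45*4 = -19 + 180 = 161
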